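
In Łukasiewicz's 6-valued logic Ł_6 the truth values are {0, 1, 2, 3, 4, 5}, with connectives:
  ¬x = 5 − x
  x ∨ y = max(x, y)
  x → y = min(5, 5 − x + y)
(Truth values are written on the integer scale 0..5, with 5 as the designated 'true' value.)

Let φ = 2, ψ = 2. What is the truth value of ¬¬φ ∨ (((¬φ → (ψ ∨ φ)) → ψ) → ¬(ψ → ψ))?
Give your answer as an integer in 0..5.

¬φ = ¬2 = 3
¬¬φ = ¬3 = 2
¬φ = ¬2 = 3
ψ ∨ φ = 2 ∨ 2 = 2
¬φ → (ψ ∨ φ) = 3 → 2 = 4
(¬φ → (ψ ∨ φ)) → ψ = 4 → 2 = 3
ψ → ψ = 2 → 2 = 5
¬(ψ → ψ) = ¬5 = 0
((¬φ → (ψ ∨ φ)) → ψ) → ¬(ψ → ψ) = 3 → 0 = 2
¬¬φ ∨ (((¬φ → (ψ ∨ φ)) → ψ) → ¬(ψ → ψ)) = 2 ∨ 2 = 2

2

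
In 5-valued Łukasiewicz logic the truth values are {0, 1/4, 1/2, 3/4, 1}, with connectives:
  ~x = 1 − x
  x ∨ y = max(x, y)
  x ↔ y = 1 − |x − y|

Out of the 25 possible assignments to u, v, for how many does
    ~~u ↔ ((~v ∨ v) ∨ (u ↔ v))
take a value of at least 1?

value 1: 4 assignments (counts)
value 3/4: 7 assignments
value 1/2: 7 assignments
value 1/4: 5 assignments
value 0: 2 assignments
So 4 of the 25 assignments meet the threshold.

4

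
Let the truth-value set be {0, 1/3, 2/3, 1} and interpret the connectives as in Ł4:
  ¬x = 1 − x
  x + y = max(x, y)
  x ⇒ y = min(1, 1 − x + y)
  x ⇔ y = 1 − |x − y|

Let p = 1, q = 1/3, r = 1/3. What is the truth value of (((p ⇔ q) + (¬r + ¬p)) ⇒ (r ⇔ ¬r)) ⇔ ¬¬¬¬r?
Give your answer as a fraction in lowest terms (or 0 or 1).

p ⇔ q = 1 ⇔ 1/3 = 1/3
¬r = ¬1/3 = 2/3
¬p = ¬1 = 0
¬r + ¬p = 2/3 + 0 = 2/3
(p ⇔ q) + (¬r + ¬p) = 1/3 + 2/3 = 2/3
¬r = ¬1/3 = 2/3
r ⇔ ¬r = 1/3 ⇔ 2/3 = 2/3
((p ⇔ q) + (¬r + ¬p)) ⇒ (r ⇔ ¬r) = 2/3 ⇒ 2/3 = 1
¬r = ¬1/3 = 2/3
¬¬r = ¬2/3 = 1/3
¬¬¬r = ¬1/3 = 2/3
¬¬¬¬r = ¬2/3 = 1/3
(((p ⇔ q) + (¬r + ¬p)) ⇒ (r ⇔ ¬r)) ⇔ ¬¬¬¬r = 1 ⇔ 1/3 = 1/3

1/3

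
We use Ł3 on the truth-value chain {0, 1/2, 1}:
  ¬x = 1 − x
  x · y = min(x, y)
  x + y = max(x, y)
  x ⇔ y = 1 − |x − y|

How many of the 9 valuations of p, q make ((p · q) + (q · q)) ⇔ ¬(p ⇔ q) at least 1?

p = 0, q = 0 ↦ 1  ≥
p = 0, q = 1/2 ↦ 1  ≥
p = 0, q = 1 ↦ 1  ≥
p = 1/2, q = 0 ↦ 1/2  <
p = 1/2, q = 1/2 ↦ 1/2  <
p = 1/2, q = 1 ↦ 1/2  <
p = 1, q = 0 ↦ 0  <
p = 1, q = 1/2 ↦ 1  ≥
p = 1, q = 1 ↦ 0  <
So 4 of the 9 assignments meet the threshold.

4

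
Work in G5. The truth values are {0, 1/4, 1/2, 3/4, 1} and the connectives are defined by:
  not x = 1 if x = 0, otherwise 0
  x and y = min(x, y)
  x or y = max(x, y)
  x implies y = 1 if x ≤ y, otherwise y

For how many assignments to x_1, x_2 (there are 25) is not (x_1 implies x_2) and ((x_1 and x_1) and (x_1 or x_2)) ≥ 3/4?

value 1: 1 assignment (counts)
value 3/4: 1 assignment (counts)
value 1/2: 1 assignment
value 1/4: 1 assignment
value 0: 21 assignments
So 2 of the 25 assignments meet the threshold.

2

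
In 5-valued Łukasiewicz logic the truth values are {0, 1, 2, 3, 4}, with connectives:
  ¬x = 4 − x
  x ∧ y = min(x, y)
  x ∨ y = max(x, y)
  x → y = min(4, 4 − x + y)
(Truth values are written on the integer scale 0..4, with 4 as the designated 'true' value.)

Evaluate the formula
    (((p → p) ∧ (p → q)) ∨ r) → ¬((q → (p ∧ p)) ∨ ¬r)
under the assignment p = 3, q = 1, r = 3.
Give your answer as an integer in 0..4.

1

p → p = 3 → 3 = 4
p → q = 3 → 1 = 2
(p → p) ∧ (p → q) = 4 ∧ 2 = 2
((p → p) ∧ (p → q)) ∨ r = 2 ∨ 3 = 3
p ∧ p = 3 ∧ 3 = 3
q → (p ∧ p) = 1 → 3 = 4
¬r = ¬3 = 1
(q → (p ∧ p)) ∨ ¬r = 4 ∨ 1 = 4
¬((q → (p ∧ p)) ∨ ¬r) = ¬4 = 0
(((p → p) ∧ (p → q)) ∨ r) → ¬((q → (p ∧ p)) ∨ ¬r) = 3 → 0 = 1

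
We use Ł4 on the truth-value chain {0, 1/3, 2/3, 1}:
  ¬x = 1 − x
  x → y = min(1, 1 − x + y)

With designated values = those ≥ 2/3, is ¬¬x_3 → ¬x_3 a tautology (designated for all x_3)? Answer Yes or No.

Counterexample: take x_3 = 1.
¬x_3 = ¬1 = 0
¬¬x_3 = ¬0 = 1
¬x_3 = ¬1 = 0
¬¬x_3 → ¬x_3 = 1 → 0 = 0
This gives 0, which is below 2/3.

No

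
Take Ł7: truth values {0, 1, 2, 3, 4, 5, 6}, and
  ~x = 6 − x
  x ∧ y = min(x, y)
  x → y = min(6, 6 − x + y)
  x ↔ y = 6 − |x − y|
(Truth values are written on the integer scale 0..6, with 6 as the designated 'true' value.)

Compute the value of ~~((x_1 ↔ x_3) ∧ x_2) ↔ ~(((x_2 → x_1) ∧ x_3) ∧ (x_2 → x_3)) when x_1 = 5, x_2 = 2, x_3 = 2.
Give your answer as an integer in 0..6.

4

x_1 ↔ x_3 = 5 ↔ 2 = 3
(x_1 ↔ x_3) ∧ x_2 = 3 ∧ 2 = 2
~((x_1 ↔ x_3) ∧ x_2) = ~2 = 4
~~((x_1 ↔ x_3) ∧ x_2) = ~4 = 2
x_2 → x_1 = 2 → 5 = 6
(x_2 → x_1) ∧ x_3 = 6 ∧ 2 = 2
x_2 → x_3 = 2 → 2 = 6
((x_2 → x_1) ∧ x_3) ∧ (x_2 → x_3) = 2 ∧ 6 = 2
~(((x_2 → x_1) ∧ x_3) ∧ (x_2 → x_3)) = ~2 = 4
~~((x_1 ↔ x_3) ∧ x_2) ↔ ~(((x_2 → x_1) ∧ x_3) ∧ (x_2 → x_3)) = 2 ↔ 4 = 4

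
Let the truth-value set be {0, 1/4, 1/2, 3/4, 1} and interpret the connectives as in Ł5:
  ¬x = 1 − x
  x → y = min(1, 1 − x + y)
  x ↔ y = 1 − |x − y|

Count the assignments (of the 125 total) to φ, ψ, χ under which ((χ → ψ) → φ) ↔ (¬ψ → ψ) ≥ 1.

24

value 1: 24 assignments (counts)
value 3/4: 25 assignments
value 1/2: 31 assignments
value 1/4: 18 assignments
value 0: 27 assignments
So 24 of the 125 assignments meet the threshold.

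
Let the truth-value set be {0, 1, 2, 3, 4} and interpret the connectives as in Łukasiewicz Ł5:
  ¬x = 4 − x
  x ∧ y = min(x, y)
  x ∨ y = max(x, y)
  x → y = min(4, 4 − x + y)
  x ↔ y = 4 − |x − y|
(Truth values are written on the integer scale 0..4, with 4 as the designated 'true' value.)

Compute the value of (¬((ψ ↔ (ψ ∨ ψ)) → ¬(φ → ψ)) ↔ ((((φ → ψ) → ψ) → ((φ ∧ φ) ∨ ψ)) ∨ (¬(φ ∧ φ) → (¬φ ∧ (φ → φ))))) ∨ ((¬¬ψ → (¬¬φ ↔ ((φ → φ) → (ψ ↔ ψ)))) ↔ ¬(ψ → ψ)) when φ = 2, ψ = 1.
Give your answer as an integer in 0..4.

ψ ∨ ψ = 1 ∨ 1 = 1
ψ ↔ (ψ ∨ ψ) = 1 ↔ 1 = 4
φ → ψ = 2 → 1 = 3
¬(φ → ψ) = ¬3 = 1
(ψ ↔ (ψ ∨ ψ)) → ¬(φ → ψ) = 4 → 1 = 1
¬((ψ ↔ (ψ ∨ ψ)) → ¬(φ → ψ)) = ¬1 = 3
φ → ψ = 2 → 1 = 3
(φ → ψ) → ψ = 3 → 1 = 2
φ ∧ φ = 2 ∧ 2 = 2
(φ ∧ φ) ∨ ψ = 2 ∨ 1 = 2
((φ → ψ) → ψ) → ((φ ∧ φ) ∨ ψ) = 2 → 2 = 4
φ ∧ φ = 2 ∧ 2 = 2
¬(φ ∧ φ) = ¬2 = 2
¬φ = ¬2 = 2
φ → φ = 2 → 2 = 4
¬φ ∧ (φ → φ) = 2 ∧ 4 = 2
¬(φ ∧ φ) → (¬φ ∧ (φ → φ)) = 2 → 2 = 4
(((φ → ψ) → ψ) → ((φ ∧ φ) ∨ ψ)) ∨ (¬(φ ∧ φ) → (¬φ ∧ (φ → φ))) = 4 ∨ 4 = 4
¬((ψ ↔ (ψ ∨ ψ)) → ¬(φ → ψ)) ↔ ((((φ → ψ) → ψ) → ((φ ∧ φ) ∨ ψ)) ∨ (¬(φ ∧ φ) → (¬φ ∧ (φ → φ)))) = 3 ↔ 4 = 3
¬ψ = ¬1 = 3
¬¬ψ = ¬3 = 1
¬φ = ¬2 = 2
¬¬φ = ¬2 = 2
φ → φ = 2 → 2 = 4
ψ ↔ ψ = 1 ↔ 1 = 4
(φ → φ) → (ψ ↔ ψ) = 4 → 4 = 4
¬¬φ ↔ ((φ → φ) → (ψ ↔ ψ)) = 2 ↔ 4 = 2
¬¬ψ → (¬¬φ ↔ ((φ → φ) → (ψ ↔ ψ))) = 1 → 2 = 4
ψ → ψ = 1 → 1 = 4
¬(ψ → ψ) = ¬4 = 0
(¬¬ψ → (¬¬φ ↔ ((φ → φ) → (ψ ↔ ψ)))) ↔ ¬(ψ → ψ) = 4 ↔ 0 = 0
(¬((ψ ↔ (ψ ∨ ψ)) → ¬(φ → ψ)) ↔ ((((φ → ψ) → ψ) → ((φ ∧ φ) ∨ ψ)) ∨ (¬(φ ∧ φ) → (¬φ ∧ (φ → φ))))) ∨ ((¬¬ψ → (¬¬φ ↔ ((φ → φ) → (ψ ↔ ψ)))) ↔ ¬(ψ → ψ)) = 3 ∨ 0 = 3

3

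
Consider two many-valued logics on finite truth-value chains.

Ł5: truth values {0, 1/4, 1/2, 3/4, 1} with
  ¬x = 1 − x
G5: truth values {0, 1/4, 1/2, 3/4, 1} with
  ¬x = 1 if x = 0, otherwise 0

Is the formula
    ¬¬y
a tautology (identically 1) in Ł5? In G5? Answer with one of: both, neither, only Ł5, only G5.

In Ł5: at y = 0 the value is 0 — not a tautology.
In G5: at y = 0 the value is 0 — not a tautology.

neither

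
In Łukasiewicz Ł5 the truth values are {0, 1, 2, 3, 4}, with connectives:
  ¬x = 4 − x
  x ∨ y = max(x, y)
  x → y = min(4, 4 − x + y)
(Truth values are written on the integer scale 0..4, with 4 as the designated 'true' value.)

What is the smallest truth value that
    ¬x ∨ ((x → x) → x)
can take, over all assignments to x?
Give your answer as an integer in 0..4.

Take x = 2:
¬x = ¬2 = 2
x → x = 2 → 2 = 4
(x → x) → x = 4 → 2 = 2
¬x ∨ ((x → x) → x) = 2 ∨ 2 = 2
No assignment yields a value below 2, so this is the minimum.

2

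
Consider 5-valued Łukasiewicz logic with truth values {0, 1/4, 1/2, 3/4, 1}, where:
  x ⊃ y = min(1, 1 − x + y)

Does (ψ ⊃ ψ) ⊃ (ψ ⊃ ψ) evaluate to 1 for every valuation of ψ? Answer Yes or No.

Yes

ψ = 0 ↦ 1
ψ = 1/4 ↦ 1
ψ = 1/2 ↦ 1
ψ = 3/4 ↦ 1
ψ = 1 ↦ 1
Every assignment gives a value ≥ 1.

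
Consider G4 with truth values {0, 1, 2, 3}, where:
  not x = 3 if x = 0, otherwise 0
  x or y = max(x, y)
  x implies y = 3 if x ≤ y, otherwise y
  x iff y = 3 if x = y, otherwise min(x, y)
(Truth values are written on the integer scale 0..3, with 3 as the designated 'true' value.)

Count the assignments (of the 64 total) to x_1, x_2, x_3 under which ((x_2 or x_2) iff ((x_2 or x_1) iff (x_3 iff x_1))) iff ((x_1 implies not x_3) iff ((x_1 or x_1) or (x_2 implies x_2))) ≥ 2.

value 3: 16 assignments (counts)
value 0: 48 assignments
So 16 of the 64 assignments meet the threshold.

16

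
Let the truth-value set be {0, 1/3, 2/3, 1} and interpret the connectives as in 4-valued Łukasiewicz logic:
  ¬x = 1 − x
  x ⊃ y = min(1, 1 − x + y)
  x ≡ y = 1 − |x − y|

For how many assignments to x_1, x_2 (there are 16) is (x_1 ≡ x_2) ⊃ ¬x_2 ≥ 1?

9

x_1 = 0, x_2 = 0 ↦ 1  ≥
x_1 = 0, x_2 = 1/3 ↦ 1  ≥
x_1 = 0, x_2 = 2/3 ↦ 1  ≥
x_1 = 0, x_2 = 1 ↦ 1  ≥
x_1 = 1/3, x_2 = 0 ↦ 1  ≥
x_1 = 1/3, x_2 = 1/3 ↦ 2/3  <
x_1 = 1/3, x_2 = 2/3 ↦ 2/3  <
x_1 = 1/3, x_2 = 1 ↦ 2/3  <
x_1 = 2/3, x_2 = 0 ↦ 1  ≥
x_1 = 2/3, x_2 = 1/3 ↦ 1  ≥
x_1 = 2/3, x_2 = 2/3 ↦ 1/3  <
x_1 = 2/3, x_2 = 1 ↦ 1/3  <
x_1 = 1, x_2 = 0 ↦ 1  ≥
x_1 = 1, x_2 = 1/3 ↦ 1  ≥
x_1 = 1, x_2 = 2/3 ↦ 2/3  <
x_1 = 1, x_2 = 1 ↦ 0  <
So 9 of the 16 assignments meet the threshold.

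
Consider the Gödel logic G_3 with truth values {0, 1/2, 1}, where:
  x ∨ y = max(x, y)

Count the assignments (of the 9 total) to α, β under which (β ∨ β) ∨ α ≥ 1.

5

α = 0, β = 0 ↦ 0  <
α = 0, β = 1/2 ↦ 1/2  <
α = 0, β = 1 ↦ 1  ≥
α = 1/2, β = 0 ↦ 1/2  <
α = 1/2, β = 1/2 ↦ 1/2  <
α = 1/2, β = 1 ↦ 1  ≥
α = 1, β = 0 ↦ 1  ≥
α = 1, β = 1/2 ↦ 1  ≥
α = 1, β = 1 ↦ 1  ≥
So 5 of the 9 assignments meet the threshold.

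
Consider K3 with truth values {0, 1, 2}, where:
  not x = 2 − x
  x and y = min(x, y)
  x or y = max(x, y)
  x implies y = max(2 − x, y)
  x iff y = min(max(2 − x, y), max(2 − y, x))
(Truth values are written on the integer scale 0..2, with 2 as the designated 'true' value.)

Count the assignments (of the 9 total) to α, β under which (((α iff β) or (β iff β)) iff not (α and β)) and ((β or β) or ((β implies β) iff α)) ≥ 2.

α = 0, β = 0 ↦ 0  <
α = 0, β = 1 ↦ 1  <
α = 0, β = 2 ↦ 2  ≥
α = 1, β = 0 ↦ 1  <
α = 1, β = 1 ↦ 1  <
α = 1, β = 2 ↦ 1  <
α = 2, β = 0 ↦ 2  ≥
α = 2, β = 1 ↦ 1  <
α = 2, β = 2 ↦ 0  <
So 2 of the 9 assignments meet the threshold.

2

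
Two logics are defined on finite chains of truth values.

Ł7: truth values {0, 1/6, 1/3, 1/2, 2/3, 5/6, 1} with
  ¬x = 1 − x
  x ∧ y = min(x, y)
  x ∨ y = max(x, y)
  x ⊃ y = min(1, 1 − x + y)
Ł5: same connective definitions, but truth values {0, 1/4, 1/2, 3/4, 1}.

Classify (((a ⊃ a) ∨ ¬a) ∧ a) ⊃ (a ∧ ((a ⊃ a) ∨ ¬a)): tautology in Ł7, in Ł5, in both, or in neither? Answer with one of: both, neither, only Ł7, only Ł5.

both

In Ł7: every assignment gives 1 — tautology.
In Ł5: every assignment gives 1 — tautology.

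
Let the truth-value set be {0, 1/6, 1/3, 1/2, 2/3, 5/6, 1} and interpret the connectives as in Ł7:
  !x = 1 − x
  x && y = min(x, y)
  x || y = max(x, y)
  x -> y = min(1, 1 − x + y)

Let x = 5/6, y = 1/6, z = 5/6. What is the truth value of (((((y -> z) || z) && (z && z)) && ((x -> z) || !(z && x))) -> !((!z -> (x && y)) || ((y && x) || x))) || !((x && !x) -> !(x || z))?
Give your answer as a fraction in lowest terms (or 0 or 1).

1/6

y -> z = 1/6 -> 5/6 = 1
(y -> z) || z = 1 || 5/6 = 1
z && z = 5/6 && 5/6 = 5/6
((y -> z) || z) && (z && z) = 1 && 5/6 = 5/6
x -> z = 5/6 -> 5/6 = 1
z && x = 5/6 && 5/6 = 5/6
!(z && x) = !5/6 = 1/6
(x -> z) || !(z && x) = 1 || 1/6 = 1
(((y -> z) || z) && (z && z)) && ((x -> z) || !(z && x)) = 5/6 && 1 = 5/6
!z = !5/6 = 1/6
x && y = 5/6 && 1/6 = 1/6
!z -> (x && y) = 1/6 -> 1/6 = 1
y && x = 1/6 && 5/6 = 1/6
(y && x) || x = 1/6 || 5/6 = 5/6
(!z -> (x && y)) || ((y && x) || x) = 1 || 5/6 = 1
!((!z -> (x && y)) || ((y && x) || x)) = !1 = 0
((((y -> z) || z) && (z && z)) && ((x -> z) || !(z && x))) -> !((!z -> (x && y)) || ((y && x) || x)) = 5/6 -> 0 = 1/6
!x = !5/6 = 1/6
x && !x = 5/6 && 1/6 = 1/6
x || z = 5/6 || 5/6 = 5/6
!(x || z) = !5/6 = 1/6
(x && !x) -> !(x || z) = 1/6 -> 1/6 = 1
!((x && !x) -> !(x || z)) = !1 = 0
(((((y -> z) || z) && (z && z)) && ((x -> z) || !(z && x))) -> !((!z -> (x && y)) || ((y && x) || x))) || !((x && !x) -> !(x || z)) = 1/6 || 0 = 1/6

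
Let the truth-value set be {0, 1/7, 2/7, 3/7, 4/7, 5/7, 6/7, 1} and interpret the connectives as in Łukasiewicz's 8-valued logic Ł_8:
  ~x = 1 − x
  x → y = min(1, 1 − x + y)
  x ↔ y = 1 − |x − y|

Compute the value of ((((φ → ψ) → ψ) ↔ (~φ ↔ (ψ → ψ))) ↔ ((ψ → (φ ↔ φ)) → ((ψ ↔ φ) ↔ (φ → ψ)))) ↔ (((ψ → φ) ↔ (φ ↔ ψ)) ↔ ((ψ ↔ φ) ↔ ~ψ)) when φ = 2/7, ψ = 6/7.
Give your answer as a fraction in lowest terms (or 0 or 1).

φ → ψ = 2/7 → 6/7 = 1
(φ → ψ) → ψ = 1 → 6/7 = 6/7
~φ = ~2/7 = 5/7
ψ → ψ = 6/7 → 6/7 = 1
~φ ↔ (ψ → ψ) = 5/7 ↔ 1 = 5/7
((φ → ψ) → ψ) ↔ (~φ ↔ (ψ → ψ)) = 6/7 ↔ 5/7 = 6/7
φ ↔ φ = 2/7 ↔ 2/7 = 1
ψ → (φ ↔ φ) = 6/7 → 1 = 1
ψ ↔ φ = 6/7 ↔ 2/7 = 3/7
φ → ψ = 2/7 → 6/7 = 1
(ψ ↔ φ) ↔ (φ → ψ) = 3/7 ↔ 1 = 3/7
(ψ → (φ ↔ φ)) → ((ψ ↔ φ) ↔ (φ → ψ)) = 1 → 3/7 = 3/7
(((φ → ψ) → ψ) ↔ (~φ ↔ (ψ → ψ))) ↔ ((ψ → (φ ↔ φ)) → ((ψ ↔ φ) ↔ (φ → ψ))) = 6/7 ↔ 3/7 = 4/7
ψ → φ = 6/7 → 2/7 = 3/7
φ ↔ ψ = 2/7 ↔ 6/7 = 3/7
(ψ → φ) ↔ (φ ↔ ψ) = 3/7 ↔ 3/7 = 1
ψ ↔ φ = 6/7 ↔ 2/7 = 3/7
~ψ = ~6/7 = 1/7
(ψ ↔ φ) ↔ ~ψ = 3/7 ↔ 1/7 = 5/7
((ψ → φ) ↔ (φ ↔ ψ)) ↔ ((ψ ↔ φ) ↔ ~ψ) = 1 ↔ 5/7 = 5/7
((((φ → ψ) → ψ) ↔ (~φ ↔ (ψ → ψ))) ↔ ((ψ → (φ ↔ φ)) → ((ψ ↔ φ) ↔ (φ → ψ)))) ↔ (((ψ → φ) ↔ (φ ↔ ψ)) ↔ ((ψ ↔ φ) ↔ ~ψ)) = 4/7 ↔ 5/7 = 6/7

6/7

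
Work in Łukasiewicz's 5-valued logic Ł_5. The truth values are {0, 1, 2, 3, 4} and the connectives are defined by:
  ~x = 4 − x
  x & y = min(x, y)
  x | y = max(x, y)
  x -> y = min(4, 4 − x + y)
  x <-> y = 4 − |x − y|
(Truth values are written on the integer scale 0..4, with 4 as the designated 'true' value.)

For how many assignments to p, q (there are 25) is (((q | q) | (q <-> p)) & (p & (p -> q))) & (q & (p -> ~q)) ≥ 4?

0

value 2: 6 assignments
value 1: 9 assignments
value 0: 10 assignments
So 0 of the 25 assignments meet the threshold.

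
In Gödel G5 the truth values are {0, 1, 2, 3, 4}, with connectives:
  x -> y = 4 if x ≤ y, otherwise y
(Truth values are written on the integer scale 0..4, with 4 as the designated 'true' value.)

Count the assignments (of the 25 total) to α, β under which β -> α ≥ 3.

value 4: 15 assignments (counts)
value 3: 1 assignment (counts)
value 2: 2 assignments
value 1: 3 assignments
value 0: 4 assignments
So 16 of the 25 assignments meet the threshold.

16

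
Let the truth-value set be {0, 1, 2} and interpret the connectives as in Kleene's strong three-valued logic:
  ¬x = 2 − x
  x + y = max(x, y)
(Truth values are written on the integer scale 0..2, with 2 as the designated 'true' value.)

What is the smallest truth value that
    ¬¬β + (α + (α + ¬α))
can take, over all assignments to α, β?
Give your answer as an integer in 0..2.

Take α = 1, β = 0:
¬β = ¬0 = 2
¬¬β = ¬2 = 0
¬α = ¬1 = 1
α + ¬α = 1 + 1 = 1
α + (α + ¬α) = 1 + 1 = 1
¬¬β + (α + (α + ¬α)) = 0 + 1 = 1
No assignment yields a value below 1, so this is the minimum.

1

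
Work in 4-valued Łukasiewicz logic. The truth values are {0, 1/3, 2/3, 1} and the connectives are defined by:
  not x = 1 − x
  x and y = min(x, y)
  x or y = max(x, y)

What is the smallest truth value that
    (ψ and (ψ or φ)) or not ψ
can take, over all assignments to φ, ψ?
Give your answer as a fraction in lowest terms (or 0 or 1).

2/3

Take φ = 0, ψ = 1/3:
ψ or φ = 1/3 or 0 = 1/3
ψ and (ψ or φ) = 1/3 and 1/3 = 1/3
not ψ = not 1/3 = 2/3
(ψ and (ψ or φ)) or not ψ = 1/3 or 2/3 = 2/3
No assignment yields a value below 2/3, so this is the minimum.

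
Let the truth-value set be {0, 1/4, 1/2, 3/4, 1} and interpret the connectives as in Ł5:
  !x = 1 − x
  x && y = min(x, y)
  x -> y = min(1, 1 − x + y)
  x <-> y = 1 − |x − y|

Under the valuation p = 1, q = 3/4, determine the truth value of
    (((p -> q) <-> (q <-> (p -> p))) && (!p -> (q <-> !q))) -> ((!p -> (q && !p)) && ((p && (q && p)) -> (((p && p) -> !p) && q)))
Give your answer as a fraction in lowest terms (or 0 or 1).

p -> q = 1 -> 3/4 = 3/4
p -> p = 1 -> 1 = 1
q <-> (p -> p) = 3/4 <-> 1 = 3/4
(p -> q) <-> (q <-> (p -> p)) = 3/4 <-> 3/4 = 1
!p = !1 = 0
!q = !3/4 = 1/4
q <-> !q = 3/4 <-> 1/4 = 1/2
!p -> (q <-> !q) = 0 -> 1/2 = 1
((p -> q) <-> (q <-> (p -> p))) && (!p -> (q <-> !q)) = 1 && 1 = 1
!p = !1 = 0
!p = !1 = 0
q && !p = 3/4 && 0 = 0
!p -> (q && !p) = 0 -> 0 = 1
q && p = 3/4 && 1 = 3/4
p && (q && p) = 1 && 3/4 = 3/4
p && p = 1 && 1 = 1
!p = !1 = 0
(p && p) -> !p = 1 -> 0 = 0
((p && p) -> !p) && q = 0 && 3/4 = 0
(p && (q && p)) -> (((p && p) -> !p) && q) = 3/4 -> 0 = 1/4
(!p -> (q && !p)) && ((p && (q && p)) -> (((p && p) -> !p) && q)) = 1 && 1/4 = 1/4
(((p -> q) <-> (q <-> (p -> p))) && (!p -> (q <-> !q))) -> ((!p -> (q && !p)) && ((p && (q && p)) -> (((p && p) -> !p) && q))) = 1 -> 1/4 = 1/4

1/4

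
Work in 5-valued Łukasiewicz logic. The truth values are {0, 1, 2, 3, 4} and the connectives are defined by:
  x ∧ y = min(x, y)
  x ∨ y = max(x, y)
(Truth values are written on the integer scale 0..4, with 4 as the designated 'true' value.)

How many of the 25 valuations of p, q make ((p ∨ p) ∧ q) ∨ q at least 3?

value 4: 5 assignments (counts)
value 3: 5 assignments (counts)
value 2: 5 assignments
value 1: 5 assignments
value 0: 5 assignments
So 10 of the 25 assignments meet the threshold.

10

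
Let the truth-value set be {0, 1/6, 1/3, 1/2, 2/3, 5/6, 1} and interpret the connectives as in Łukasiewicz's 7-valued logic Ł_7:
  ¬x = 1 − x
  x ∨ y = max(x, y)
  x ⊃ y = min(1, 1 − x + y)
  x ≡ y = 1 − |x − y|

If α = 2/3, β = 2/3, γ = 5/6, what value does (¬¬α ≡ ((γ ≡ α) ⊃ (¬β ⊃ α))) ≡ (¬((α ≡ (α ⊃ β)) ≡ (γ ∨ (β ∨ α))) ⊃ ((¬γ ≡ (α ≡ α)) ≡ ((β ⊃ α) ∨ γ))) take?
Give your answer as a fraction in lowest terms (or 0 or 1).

2/3

¬α = ¬2/3 = 1/3
¬¬α = ¬1/3 = 2/3
γ ≡ α = 5/6 ≡ 2/3 = 5/6
¬β = ¬2/3 = 1/3
¬β ⊃ α = 1/3 ⊃ 2/3 = 1
(γ ≡ α) ⊃ (¬β ⊃ α) = 5/6 ⊃ 1 = 1
¬¬α ≡ ((γ ≡ α) ⊃ (¬β ⊃ α)) = 2/3 ≡ 1 = 2/3
α ⊃ β = 2/3 ⊃ 2/3 = 1
α ≡ (α ⊃ β) = 2/3 ≡ 1 = 2/3
β ∨ α = 2/3 ∨ 2/3 = 2/3
γ ∨ (β ∨ α) = 5/6 ∨ 2/3 = 5/6
(α ≡ (α ⊃ β)) ≡ (γ ∨ (β ∨ α)) = 2/3 ≡ 5/6 = 5/6
¬((α ≡ (α ⊃ β)) ≡ (γ ∨ (β ∨ α))) = ¬5/6 = 1/6
¬γ = ¬5/6 = 1/6
α ≡ α = 2/3 ≡ 2/3 = 1
¬γ ≡ (α ≡ α) = 1/6 ≡ 1 = 1/6
β ⊃ α = 2/3 ⊃ 2/3 = 1
(β ⊃ α) ∨ γ = 1 ∨ 5/6 = 1
(¬γ ≡ (α ≡ α)) ≡ ((β ⊃ α) ∨ γ) = 1/6 ≡ 1 = 1/6
¬((α ≡ (α ⊃ β)) ≡ (γ ∨ (β ∨ α))) ⊃ ((¬γ ≡ (α ≡ α)) ≡ ((β ⊃ α) ∨ γ)) = 1/6 ⊃ 1/6 = 1
(¬¬α ≡ ((γ ≡ α) ⊃ (¬β ⊃ α))) ≡ (¬((α ≡ (α ⊃ β)) ≡ (γ ∨ (β ∨ α))) ⊃ ((¬γ ≡ (α ≡ α)) ≡ ((β ⊃ α) ∨ γ))) = 2/3 ≡ 1 = 2/3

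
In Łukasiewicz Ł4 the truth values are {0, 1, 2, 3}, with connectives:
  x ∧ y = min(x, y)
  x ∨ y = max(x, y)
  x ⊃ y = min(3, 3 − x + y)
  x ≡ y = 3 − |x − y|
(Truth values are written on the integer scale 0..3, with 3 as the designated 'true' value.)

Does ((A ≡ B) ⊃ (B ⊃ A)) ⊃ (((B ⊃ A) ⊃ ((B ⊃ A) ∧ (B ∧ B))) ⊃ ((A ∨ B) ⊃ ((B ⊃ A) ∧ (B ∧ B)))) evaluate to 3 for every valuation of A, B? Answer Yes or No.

Counterexample: take A = 0, B = 2.
A ≡ B = 0 ≡ 2 = 1
B ⊃ A = 2 ⊃ 0 = 1
(A ≡ B) ⊃ (B ⊃ A) = 1 ⊃ 1 = 3
B ⊃ A = 2 ⊃ 0 = 1
B ⊃ A = 2 ⊃ 0 = 1
B ∧ B = 2 ∧ 2 = 2
(B ⊃ A) ∧ (B ∧ B) = 1 ∧ 2 = 1
(B ⊃ A) ⊃ ((B ⊃ A) ∧ (B ∧ B)) = 1 ⊃ 1 = 3
A ∨ B = 0 ∨ 2 = 2
B ⊃ A = 2 ⊃ 0 = 1
B ∧ B = 2 ∧ 2 = 2
(B ⊃ A) ∧ (B ∧ B) = 1 ∧ 2 = 1
(A ∨ B) ⊃ ((B ⊃ A) ∧ (B ∧ B)) = 2 ⊃ 1 = 2
((B ⊃ A) ⊃ ((B ⊃ A) ∧ (B ∧ B))) ⊃ ((A ∨ B) ⊃ ((B ⊃ A) ∧ (B ∧ B))) = 3 ⊃ 2 = 2
((A ≡ B) ⊃ (B ⊃ A)) ⊃ (((B ⊃ A) ⊃ ((B ⊃ A) ∧ (B ∧ B))) ⊃ ((A ∨ B) ⊃ ((B ⊃ A) ∧ (B ∧ B)))) = 3 ⊃ 2 = 2
This gives 2 ≠ 3.

No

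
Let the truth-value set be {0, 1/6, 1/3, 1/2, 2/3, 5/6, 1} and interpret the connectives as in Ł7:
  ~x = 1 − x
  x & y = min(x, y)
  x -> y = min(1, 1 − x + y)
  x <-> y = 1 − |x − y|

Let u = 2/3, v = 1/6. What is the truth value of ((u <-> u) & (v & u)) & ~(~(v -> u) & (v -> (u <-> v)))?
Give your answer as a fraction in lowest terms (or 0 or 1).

u <-> u = 2/3 <-> 2/3 = 1
v & u = 1/6 & 2/3 = 1/6
(u <-> u) & (v & u) = 1 & 1/6 = 1/6
v -> u = 1/6 -> 2/3 = 1
~(v -> u) = ~1 = 0
u <-> v = 2/3 <-> 1/6 = 1/2
v -> (u <-> v) = 1/6 -> 1/2 = 1
~(v -> u) & (v -> (u <-> v)) = 0 & 1 = 0
~(~(v -> u) & (v -> (u <-> v))) = ~0 = 1
((u <-> u) & (v & u)) & ~(~(v -> u) & (v -> (u <-> v))) = 1/6 & 1 = 1/6

1/6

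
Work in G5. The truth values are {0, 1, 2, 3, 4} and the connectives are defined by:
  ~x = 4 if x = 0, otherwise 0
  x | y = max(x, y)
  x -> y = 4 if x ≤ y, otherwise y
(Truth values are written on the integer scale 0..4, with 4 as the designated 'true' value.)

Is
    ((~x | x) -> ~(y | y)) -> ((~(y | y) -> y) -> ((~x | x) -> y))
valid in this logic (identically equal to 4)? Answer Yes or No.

At x = 1, y = 0, for instance:
~x = ~1 = 0
~x | x = 0 | 1 = 1
y | y = 0 | 0 = 0
~(y | y) = ~0 = 4
(~x | x) -> ~(y | y) = 1 -> 4 = 4
~(y | y) -> y = 4 -> 0 = 0
(~x | x) -> y = 1 -> 0 = 0
(~(y | y) -> y) -> ((~x | x) -> y) = 0 -> 0 = 4
((~x | x) -> ~(y | y)) -> ((~(y | y) -> y) -> ((~x | x) -> y)) = 4 -> 4 = 4
and checking the remaining 24 assignments likewise gives ≥ 4 in every case.

Yes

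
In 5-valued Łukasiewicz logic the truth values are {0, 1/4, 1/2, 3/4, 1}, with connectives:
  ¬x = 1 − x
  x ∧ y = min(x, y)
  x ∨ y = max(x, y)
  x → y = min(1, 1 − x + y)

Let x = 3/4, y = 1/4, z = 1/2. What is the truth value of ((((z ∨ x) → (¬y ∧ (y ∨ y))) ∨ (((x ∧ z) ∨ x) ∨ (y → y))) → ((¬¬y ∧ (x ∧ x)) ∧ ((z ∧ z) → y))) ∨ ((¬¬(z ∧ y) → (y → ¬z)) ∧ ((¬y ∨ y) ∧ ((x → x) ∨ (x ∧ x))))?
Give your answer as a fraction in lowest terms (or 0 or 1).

z ∨ x = 1/2 ∨ 3/4 = 3/4
¬y = ¬1/4 = 3/4
y ∨ y = 1/4 ∨ 1/4 = 1/4
¬y ∧ (y ∨ y) = 3/4 ∧ 1/4 = 1/4
(z ∨ x) → (¬y ∧ (y ∨ y)) = 3/4 → 1/4 = 1/2
x ∧ z = 3/4 ∧ 1/2 = 1/2
(x ∧ z) ∨ x = 1/2 ∨ 3/4 = 3/4
y → y = 1/4 → 1/4 = 1
((x ∧ z) ∨ x) ∨ (y → y) = 3/4 ∨ 1 = 1
((z ∨ x) → (¬y ∧ (y ∨ y))) ∨ (((x ∧ z) ∨ x) ∨ (y → y)) = 1/2 ∨ 1 = 1
¬y = ¬1/4 = 3/4
¬¬y = ¬3/4 = 1/4
x ∧ x = 3/4 ∧ 3/4 = 3/4
¬¬y ∧ (x ∧ x) = 1/4 ∧ 3/4 = 1/4
z ∧ z = 1/2 ∧ 1/2 = 1/2
(z ∧ z) → y = 1/2 → 1/4 = 3/4
(¬¬y ∧ (x ∧ x)) ∧ ((z ∧ z) → y) = 1/4 ∧ 3/4 = 1/4
(((z ∨ x) → (¬y ∧ (y ∨ y))) ∨ (((x ∧ z) ∨ x) ∨ (y → y))) → ((¬¬y ∧ (x ∧ x)) ∧ ((z ∧ z) → y)) = 1 → 1/4 = 1/4
z ∧ y = 1/2 ∧ 1/4 = 1/4
¬(z ∧ y) = ¬1/4 = 3/4
¬¬(z ∧ y) = ¬3/4 = 1/4
¬z = ¬1/2 = 1/2
y → ¬z = 1/4 → 1/2 = 1
¬¬(z ∧ y) → (y → ¬z) = 1/4 → 1 = 1
¬y = ¬1/4 = 3/4
¬y ∨ y = 3/4 ∨ 1/4 = 3/4
x → x = 3/4 → 3/4 = 1
x ∧ x = 3/4 ∧ 3/4 = 3/4
(x → x) ∨ (x ∧ x) = 1 ∨ 3/4 = 1
(¬y ∨ y) ∧ ((x → x) ∨ (x ∧ x)) = 3/4 ∧ 1 = 3/4
(¬¬(z ∧ y) → (y → ¬z)) ∧ ((¬y ∨ y) ∧ ((x → x) ∨ (x ∧ x))) = 1 ∧ 3/4 = 3/4
((((z ∨ x) → (¬y ∧ (y ∨ y))) ∨ (((x ∧ z) ∨ x) ∨ (y → y))) → ((¬¬y ∧ (x ∧ x)) ∧ ((z ∧ z) → y))) ∨ ((¬¬(z ∧ y) → (y → ¬z)) ∧ ((¬y ∨ y) ∧ ((x → x) ∨ (x ∧ x)))) = 1/4 ∨ 3/4 = 3/4

3/4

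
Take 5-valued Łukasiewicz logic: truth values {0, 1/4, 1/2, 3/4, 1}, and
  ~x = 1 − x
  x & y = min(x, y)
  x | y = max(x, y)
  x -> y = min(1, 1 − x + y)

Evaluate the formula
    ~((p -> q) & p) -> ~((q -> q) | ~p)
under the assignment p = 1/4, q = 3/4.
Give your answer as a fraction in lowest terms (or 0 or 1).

1/4

p -> q = 1/4 -> 3/4 = 1
(p -> q) & p = 1 & 1/4 = 1/4
~((p -> q) & p) = ~1/4 = 3/4
q -> q = 3/4 -> 3/4 = 1
~p = ~1/4 = 3/4
(q -> q) | ~p = 1 | 3/4 = 1
~((q -> q) | ~p) = ~1 = 0
~((p -> q) & p) -> ~((q -> q) | ~p) = 3/4 -> 0 = 1/4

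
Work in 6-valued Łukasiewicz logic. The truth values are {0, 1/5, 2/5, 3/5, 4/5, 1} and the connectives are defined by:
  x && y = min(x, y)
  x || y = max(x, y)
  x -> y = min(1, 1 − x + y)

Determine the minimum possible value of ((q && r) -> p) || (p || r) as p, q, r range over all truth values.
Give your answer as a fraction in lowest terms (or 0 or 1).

Take p = 0, q = 2/5, r = 2/5:
q && r = 2/5 && 2/5 = 2/5
(q && r) -> p = 2/5 -> 0 = 3/5
p || r = 0 || 2/5 = 2/5
((q && r) -> p) || (p || r) = 3/5 || 2/5 = 3/5
No assignment yields a value below 3/5, so this is the minimum.

3/5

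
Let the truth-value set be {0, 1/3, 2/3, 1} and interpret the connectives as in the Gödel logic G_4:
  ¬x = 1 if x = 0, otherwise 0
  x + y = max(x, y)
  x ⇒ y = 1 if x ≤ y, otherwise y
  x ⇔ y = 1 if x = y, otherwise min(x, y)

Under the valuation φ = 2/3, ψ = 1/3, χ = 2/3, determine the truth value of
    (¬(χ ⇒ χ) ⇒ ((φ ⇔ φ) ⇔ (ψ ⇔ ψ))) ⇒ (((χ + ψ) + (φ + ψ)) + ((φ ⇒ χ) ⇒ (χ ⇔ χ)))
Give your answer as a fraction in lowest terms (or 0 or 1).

1

χ ⇒ χ = 2/3 ⇒ 2/3 = 1
¬(χ ⇒ χ) = ¬1 = 0
φ ⇔ φ = 2/3 ⇔ 2/3 = 1
ψ ⇔ ψ = 1/3 ⇔ 1/3 = 1
(φ ⇔ φ) ⇔ (ψ ⇔ ψ) = 1 ⇔ 1 = 1
¬(χ ⇒ χ) ⇒ ((φ ⇔ φ) ⇔ (ψ ⇔ ψ)) = 0 ⇒ 1 = 1
χ + ψ = 2/3 + 1/3 = 2/3
φ + ψ = 2/3 + 1/3 = 2/3
(χ + ψ) + (φ + ψ) = 2/3 + 2/3 = 2/3
φ ⇒ χ = 2/3 ⇒ 2/3 = 1
χ ⇔ χ = 2/3 ⇔ 2/3 = 1
(φ ⇒ χ) ⇒ (χ ⇔ χ) = 1 ⇒ 1 = 1
((χ + ψ) + (φ + ψ)) + ((φ ⇒ χ) ⇒ (χ ⇔ χ)) = 2/3 + 1 = 1
(¬(χ ⇒ χ) ⇒ ((φ ⇔ φ) ⇔ (ψ ⇔ ψ))) ⇒ (((χ + ψ) + (φ + ψ)) + ((φ ⇒ χ) ⇒ (χ ⇔ χ))) = 1 ⇒ 1 = 1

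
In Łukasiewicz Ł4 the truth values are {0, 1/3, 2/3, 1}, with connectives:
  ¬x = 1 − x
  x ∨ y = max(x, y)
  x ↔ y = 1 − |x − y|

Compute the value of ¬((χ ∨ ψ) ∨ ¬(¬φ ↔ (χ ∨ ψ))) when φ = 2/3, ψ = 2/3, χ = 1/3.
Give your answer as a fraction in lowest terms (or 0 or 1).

1/3

χ ∨ ψ = 1/3 ∨ 2/3 = 2/3
¬φ = ¬2/3 = 1/3
χ ∨ ψ = 1/3 ∨ 2/3 = 2/3
¬φ ↔ (χ ∨ ψ) = 1/3 ↔ 2/3 = 2/3
¬(¬φ ↔ (χ ∨ ψ)) = ¬2/3 = 1/3
(χ ∨ ψ) ∨ ¬(¬φ ↔ (χ ∨ ψ)) = 2/3 ∨ 1/3 = 2/3
¬((χ ∨ ψ) ∨ ¬(¬φ ↔ (χ ∨ ψ))) = ¬2/3 = 1/3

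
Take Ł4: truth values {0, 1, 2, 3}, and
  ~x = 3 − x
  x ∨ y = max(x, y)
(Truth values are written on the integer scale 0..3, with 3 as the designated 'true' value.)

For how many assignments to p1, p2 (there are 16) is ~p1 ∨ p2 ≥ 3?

p1 = 0, p2 = 0 ↦ 3  ≥
p1 = 0, p2 = 1 ↦ 3  ≥
p1 = 0, p2 = 2 ↦ 3  ≥
p1 = 0, p2 = 3 ↦ 3  ≥
p1 = 1, p2 = 0 ↦ 2  <
p1 = 1, p2 = 1 ↦ 2  <
p1 = 1, p2 = 2 ↦ 2  <
p1 = 1, p2 = 3 ↦ 3  ≥
p1 = 2, p2 = 0 ↦ 1  <
p1 = 2, p2 = 1 ↦ 1  <
p1 = 2, p2 = 2 ↦ 2  <
p1 = 2, p2 = 3 ↦ 3  ≥
p1 = 3, p2 = 0 ↦ 0  <
p1 = 3, p2 = 1 ↦ 1  <
p1 = 3, p2 = 2 ↦ 2  <
p1 = 3, p2 = 3 ↦ 3  ≥
So 7 of the 16 assignments meet the threshold.

7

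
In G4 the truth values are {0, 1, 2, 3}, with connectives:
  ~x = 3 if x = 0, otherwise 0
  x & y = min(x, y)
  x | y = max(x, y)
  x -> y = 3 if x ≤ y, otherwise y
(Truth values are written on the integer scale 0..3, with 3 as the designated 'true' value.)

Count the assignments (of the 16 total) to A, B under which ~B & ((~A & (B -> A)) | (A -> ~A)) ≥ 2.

A = 0, B = 0 ↦ 3  ≥
A = 0, B = 1 ↦ 0  <
A = 0, B = 2 ↦ 0  <
A = 0, B = 3 ↦ 0  <
A = 1, B = 0 ↦ 0  <
A = 1, B = 1 ↦ 0  <
A = 1, B = 2 ↦ 0  <
A = 1, B = 3 ↦ 0  <
A = 2, B = 0 ↦ 0  <
A = 2, B = 1 ↦ 0  <
A = 2, B = 2 ↦ 0  <
A = 2, B = 3 ↦ 0  <
A = 3, B = 0 ↦ 0  <
A = 3, B = 1 ↦ 0  <
A = 3, B = 2 ↦ 0  <
A = 3, B = 3 ↦ 0  <
So 1 of the 16 assignments meets the threshold.

1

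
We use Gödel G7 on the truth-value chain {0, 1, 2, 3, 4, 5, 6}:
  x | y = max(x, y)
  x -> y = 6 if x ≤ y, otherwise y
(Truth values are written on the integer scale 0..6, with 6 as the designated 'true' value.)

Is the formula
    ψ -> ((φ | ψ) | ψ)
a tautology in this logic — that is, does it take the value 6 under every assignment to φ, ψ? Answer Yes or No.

Yes

At φ = 0, ψ = 2, for instance:
φ | ψ = 0 | 2 = 2
(φ | ψ) | ψ = 2 | 2 = 2
ψ -> ((φ | ψ) | ψ) = 2 -> 2 = 6
and checking the remaining 48 assignments likewise gives ≥ 6 in every case.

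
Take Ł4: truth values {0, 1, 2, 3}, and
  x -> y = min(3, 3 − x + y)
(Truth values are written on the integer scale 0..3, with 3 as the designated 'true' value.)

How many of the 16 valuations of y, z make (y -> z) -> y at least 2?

y = 0, z = 0 ↦ 0  <
y = 0, z = 1 ↦ 0  <
y = 0, z = 2 ↦ 0  <
y = 0, z = 3 ↦ 0  <
y = 1, z = 0 ↦ 2  ≥
y = 1, z = 1 ↦ 1  <
y = 1, z = 2 ↦ 1  <
y = 1, z = 3 ↦ 1  <
y = 2, z = 0 ↦ 3  ≥
y = 2, z = 1 ↦ 3  ≥
y = 2, z = 2 ↦ 2  ≥
y = 2, z = 3 ↦ 2  ≥
y = 3, z = 0 ↦ 3  ≥
y = 3, z = 1 ↦ 3  ≥
y = 3, z = 2 ↦ 3  ≥
y = 3, z = 3 ↦ 3  ≥
So 9 of the 16 assignments meet the threshold.

9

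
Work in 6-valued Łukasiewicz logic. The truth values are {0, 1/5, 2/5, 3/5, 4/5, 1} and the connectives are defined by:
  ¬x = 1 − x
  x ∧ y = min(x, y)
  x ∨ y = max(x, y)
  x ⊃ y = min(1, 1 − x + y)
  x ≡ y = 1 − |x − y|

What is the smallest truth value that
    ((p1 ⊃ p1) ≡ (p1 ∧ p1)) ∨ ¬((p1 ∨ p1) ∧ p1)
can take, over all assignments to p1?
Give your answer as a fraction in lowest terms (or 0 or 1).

3/5

Take p1 = 2/5:
p1 ⊃ p1 = 2/5 ⊃ 2/5 = 1
p1 ∧ p1 = 2/5 ∧ 2/5 = 2/5
(p1 ⊃ p1) ≡ (p1 ∧ p1) = 1 ≡ 2/5 = 2/5
p1 ∨ p1 = 2/5 ∨ 2/5 = 2/5
(p1 ∨ p1) ∧ p1 = 2/5 ∧ 2/5 = 2/5
¬((p1 ∨ p1) ∧ p1) = ¬2/5 = 3/5
((p1 ⊃ p1) ≡ (p1 ∧ p1)) ∨ ¬((p1 ∨ p1) ∧ p1) = 2/5 ∨ 3/5 = 3/5
No assignment yields a value below 3/5, so this is the minimum.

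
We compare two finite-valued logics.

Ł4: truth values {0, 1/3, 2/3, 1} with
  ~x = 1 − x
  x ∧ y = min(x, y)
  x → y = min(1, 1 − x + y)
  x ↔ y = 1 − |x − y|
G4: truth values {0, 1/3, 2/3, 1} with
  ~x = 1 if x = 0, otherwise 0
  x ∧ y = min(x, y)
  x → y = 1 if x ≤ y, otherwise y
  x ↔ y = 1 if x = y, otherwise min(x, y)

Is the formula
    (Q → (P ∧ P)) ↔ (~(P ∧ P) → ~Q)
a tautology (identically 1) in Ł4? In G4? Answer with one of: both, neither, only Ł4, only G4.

In Ł4: every assignment gives 1 — tautology.
In G4: at P = 1/3, Q = 2/3 the value is 1/3 — not a tautology.

only Ł4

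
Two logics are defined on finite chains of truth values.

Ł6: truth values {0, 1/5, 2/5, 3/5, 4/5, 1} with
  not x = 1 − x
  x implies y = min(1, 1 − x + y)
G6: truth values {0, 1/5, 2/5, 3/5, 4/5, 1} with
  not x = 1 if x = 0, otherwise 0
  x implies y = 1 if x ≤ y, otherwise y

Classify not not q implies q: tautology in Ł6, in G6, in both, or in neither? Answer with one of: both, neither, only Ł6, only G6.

In Ł6: every assignment gives 1 — tautology.
In G6: at q = 1/5 the value is 1/5 — not a tautology.

only Ł6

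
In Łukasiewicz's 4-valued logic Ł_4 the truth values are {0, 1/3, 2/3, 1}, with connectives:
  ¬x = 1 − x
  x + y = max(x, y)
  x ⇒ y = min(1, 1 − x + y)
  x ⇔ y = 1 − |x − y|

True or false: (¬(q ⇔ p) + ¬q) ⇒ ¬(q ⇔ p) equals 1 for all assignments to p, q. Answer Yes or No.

Counterexample: take p = 0, q = 0.
q ⇔ p = 0 ⇔ 0 = 1
¬(q ⇔ p) = ¬1 = 0
¬q = ¬0 = 1
¬(q ⇔ p) + ¬q = 0 + 1 = 1
(¬(q ⇔ p) + ¬q) ⇒ ¬(q ⇔ p) = 1 ⇒ 0 = 0
This gives 0 ≠ 1.

No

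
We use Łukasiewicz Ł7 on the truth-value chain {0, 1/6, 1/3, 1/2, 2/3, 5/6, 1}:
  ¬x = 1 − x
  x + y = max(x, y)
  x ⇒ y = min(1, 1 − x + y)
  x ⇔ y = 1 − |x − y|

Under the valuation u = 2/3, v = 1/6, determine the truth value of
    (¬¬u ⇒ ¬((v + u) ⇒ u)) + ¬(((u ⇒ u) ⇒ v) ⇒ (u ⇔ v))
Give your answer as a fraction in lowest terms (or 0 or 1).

¬u = ¬2/3 = 1/3
¬¬u = ¬1/3 = 2/3
v + u = 1/6 + 2/3 = 2/3
(v + u) ⇒ u = 2/3 ⇒ 2/3 = 1
¬((v + u) ⇒ u) = ¬1 = 0
¬¬u ⇒ ¬((v + u) ⇒ u) = 2/3 ⇒ 0 = 1/3
u ⇒ u = 2/3 ⇒ 2/3 = 1
(u ⇒ u) ⇒ v = 1 ⇒ 1/6 = 1/6
u ⇔ v = 2/3 ⇔ 1/6 = 1/2
((u ⇒ u) ⇒ v) ⇒ (u ⇔ v) = 1/6 ⇒ 1/2 = 1
¬(((u ⇒ u) ⇒ v) ⇒ (u ⇔ v)) = ¬1 = 0
(¬¬u ⇒ ¬((v + u) ⇒ u)) + ¬(((u ⇒ u) ⇒ v) ⇒ (u ⇔ v)) = 1/3 + 0 = 1/3

1/3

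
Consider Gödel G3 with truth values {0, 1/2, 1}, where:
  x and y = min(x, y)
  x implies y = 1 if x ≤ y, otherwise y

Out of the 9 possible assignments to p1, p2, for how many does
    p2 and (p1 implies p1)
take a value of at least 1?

p1 = 0, p2 = 0 ↦ 0  <
p1 = 0, p2 = 1/2 ↦ 1/2  <
p1 = 0, p2 = 1 ↦ 1  ≥
p1 = 1/2, p2 = 0 ↦ 0  <
p1 = 1/2, p2 = 1/2 ↦ 1/2  <
p1 = 1/2, p2 = 1 ↦ 1  ≥
p1 = 1, p2 = 0 ↦ 0  <
p1 = 1, p2 = 1/2 ↦ 1/2  <
p1 = 1, p2 = 1 ↦ 1  ≥
So 3 of the 9 assignments meet the threshold.

3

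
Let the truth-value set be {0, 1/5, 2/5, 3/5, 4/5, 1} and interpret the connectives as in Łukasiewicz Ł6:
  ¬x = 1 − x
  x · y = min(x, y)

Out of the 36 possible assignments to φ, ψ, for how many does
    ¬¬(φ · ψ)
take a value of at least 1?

value 1: 1 assignment (counts)
value 4/5: 3 assignments
value 3/5: 5 assignments
value 2/5: 7 assignments
value 1/5: 9 assignments
value 0: 11 assignments
So 1 of the 36 assignments meets the threshold.

1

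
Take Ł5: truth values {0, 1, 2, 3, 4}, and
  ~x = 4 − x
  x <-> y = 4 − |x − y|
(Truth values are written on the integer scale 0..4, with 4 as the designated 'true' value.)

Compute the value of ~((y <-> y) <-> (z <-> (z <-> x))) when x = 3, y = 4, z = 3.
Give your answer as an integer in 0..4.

1

y <-> y = 4 <-> 4 = 4
z <-> x = 3 <-> 3 = 4
z <-> (z <-> x) = 3 <-> 4 = 3
(y <-> y) <-> (z <-> (z <-> x)) = 4 <-> 3 = 3
~((y <-> y) <-> (z <-> (z <-> x))) = ~3 = 1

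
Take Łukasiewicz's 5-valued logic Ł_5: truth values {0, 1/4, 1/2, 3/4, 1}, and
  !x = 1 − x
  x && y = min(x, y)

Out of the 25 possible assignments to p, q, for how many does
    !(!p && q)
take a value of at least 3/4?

value 1: 9 assignments (counts)
value 3/4: 7 assignments (counts)
value 1/2: 5 assignments
value 1/4: 3 assignments
value 0: 1 assignment
So 16 of the 25 assignments meet the threshold.

16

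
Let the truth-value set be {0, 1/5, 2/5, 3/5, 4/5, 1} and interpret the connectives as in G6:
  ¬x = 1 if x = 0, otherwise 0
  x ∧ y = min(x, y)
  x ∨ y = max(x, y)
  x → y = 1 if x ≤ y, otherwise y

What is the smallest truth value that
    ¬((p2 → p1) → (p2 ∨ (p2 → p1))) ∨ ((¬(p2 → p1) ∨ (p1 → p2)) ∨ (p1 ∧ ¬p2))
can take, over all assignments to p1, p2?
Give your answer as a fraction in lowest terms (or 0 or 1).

1/5

Take p1 = 1/5, p2 = 0:
p2 → p1 = 0 → 1/5 = 1
p2 → p1 = 0 → 1/5 = 1
p2 ∨ (p2 → p1) = 0 ∨ 1 = 1
(p2 → p1) → (p2 ∨ (p2 → p1)) = 1 → 1 = 1
¬((p2 → p1) → (p2 ∨ (p2 → p1))) = ¬1 = 0
p2 → p1 = 0 → 1/5 = 1
¬(p2 → p1) = ¬1 = 0
p1 → p2 = 1/5 → 0 = 0
¬(p2 → p1) ∨ (p1 → p2) = 0 ∨ 0 = 0
¬p2 = ¬0 = 1
p1 ∧ ¬p2 = 1/5 ∧ 1 = 1/5
(¬(p2 → p1) ∨ (p1 → p2)) ∨ (p1 ∧ ¬p2) = 0 ∨ 1/5 = 1/5
¬((p2 → p1) → (p2 ∨ (p2 → p1))) ∨ ((¬(p2 → p1) ∨ (p1 → p2)) ∨ (p1 ∧ ¬p2)) = 0 ∨ 1/5 = 1/5
No assignment yields a value below 1/5, so this is the minimum.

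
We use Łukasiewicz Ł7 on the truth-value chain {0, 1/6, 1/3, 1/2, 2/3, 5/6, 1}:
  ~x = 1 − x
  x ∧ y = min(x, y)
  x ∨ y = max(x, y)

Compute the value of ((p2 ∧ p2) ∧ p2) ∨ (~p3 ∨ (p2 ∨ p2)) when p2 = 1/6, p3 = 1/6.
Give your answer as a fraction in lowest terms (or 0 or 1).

5/6

p2 ∧ p2 = 1/6 ∧ 1/6 = 1/6
(p2 ∧ p2) ∧ p2 = 1/6 ∧ 1/6 = 1/6
~p3 = ~1/6 = 5/6
p2 ∨ p2 = 1/6 ∨ 1/6 = 1/6
~p3 ∨ (p2 ∨ p2) = 5/6 ∨ 1/6 = 5/6
((p2 ∧ p2) ∧ p2) ∨ (~p3 ∨ (p2 ∨ p2)) = 1/6 ∨ 5/6 = 5/6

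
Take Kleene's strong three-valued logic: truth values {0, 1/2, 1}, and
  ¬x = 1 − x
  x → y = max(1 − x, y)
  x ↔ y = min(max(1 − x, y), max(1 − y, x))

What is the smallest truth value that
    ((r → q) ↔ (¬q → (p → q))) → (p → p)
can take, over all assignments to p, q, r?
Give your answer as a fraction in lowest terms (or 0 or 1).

1/2

Take p = 1/2, q = 0, r = 0:
r → q = 0 → 0 = 1
¬q = ¬0 = 1
p → q = 1/2 → 0 = 1/2
¬q → (p → q) = 1 → 1/2 = 1/2
(r → q) ↔ (¬q → (p → q)) = 1 ↔ 1/2 = 1/2
p → p = 1/2 → 1/2 = 1/2
((r → q) ↔ (¬q → (p → q))) → (p → p) = 1/2 → 1/2 = 1/2
No assignment yields a value below 1/2, so this is the minimum.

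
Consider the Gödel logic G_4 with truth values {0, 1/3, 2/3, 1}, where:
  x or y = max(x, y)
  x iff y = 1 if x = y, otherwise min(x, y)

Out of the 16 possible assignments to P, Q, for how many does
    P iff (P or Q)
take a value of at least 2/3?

11

P = 0, Q = 0 ↦ 1  ≥
P = 0, Q = 1/3 ↦ 0  <
P = 0, Q = 2/3 ↦ 0  <
P = 0, Q = 1 ↦ 0  <
P = 1/3, Q = 0 ↦ 1  ≥
P = 1/3, Q = 1/3 ↦ 1  ≥
P = 1/3, Q = 2/3 ↦ 1/3  <
P = 1/3, Q = 1 ↦ 1/3  <
P = 2/3, Q = 0 ↦ 1  ≥
P = 2/3, Q = 1/3 ↦ 1  ≥
P = 2/3, Q = 2/3 ↦ 1  ≥
P = 2/3, Q = 1 ↦ 2/3  ≥
P = 1, Q = 0 ↦ 1  ≥
P = 1, Q = 1/3 ↦ 1  ≥
P = 1, Q = 2/3 ↦ 1  ≥
P = 1, Q = 1 ↦ 1  ≥
So 11 of the 16 assignments meet the threshold.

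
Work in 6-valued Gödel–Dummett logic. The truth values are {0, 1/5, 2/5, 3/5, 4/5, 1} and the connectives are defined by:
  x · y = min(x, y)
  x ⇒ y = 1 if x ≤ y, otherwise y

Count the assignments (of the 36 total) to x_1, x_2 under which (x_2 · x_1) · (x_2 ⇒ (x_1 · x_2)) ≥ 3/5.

9

value 1: 1 assignment (counts)
value 4/5: 3 assignments (counts)
value 3/5: 5 assignments (counts)
value 2/5: 7 assignments
value 1/5: 9 assignments
value 0: 11 assignments
So 9 of the 36 assignments meet the threshold.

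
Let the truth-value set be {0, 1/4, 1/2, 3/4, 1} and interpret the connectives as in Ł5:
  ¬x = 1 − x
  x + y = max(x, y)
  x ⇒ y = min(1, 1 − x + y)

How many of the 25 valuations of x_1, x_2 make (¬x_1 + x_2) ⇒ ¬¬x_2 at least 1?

15

value 1: 15 assignments (counts)
value 3/4: 4 assignments
value 1/2: 3 assignments
value 1/4: 2 assignments
value 0: 1 assignment
So 15 of the 25 assignments meet the threshold.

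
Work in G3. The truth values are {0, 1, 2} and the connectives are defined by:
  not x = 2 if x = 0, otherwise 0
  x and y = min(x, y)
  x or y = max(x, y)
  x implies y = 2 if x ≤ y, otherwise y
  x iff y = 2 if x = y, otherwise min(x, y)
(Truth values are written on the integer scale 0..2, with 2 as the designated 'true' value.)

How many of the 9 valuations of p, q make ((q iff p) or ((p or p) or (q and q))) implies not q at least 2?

3

p = 0, q = 0 ↦ 2  ≥
p = 0, q = 1 ↦ 0  <
p = 0, q = 2 ↦ 0  <
p = 1, q = 0 ↦ 2  ≥
p = 1, q = 1 ↦ 0  <
p = 1, q = 2 ↦ 0  <
p = 2, q = 0 ↦ 2  ≥
p = 2, q = 1 ↦ 0  <
p = 2, q = 2 ↦ 0  <
So 3 of the 9 assignments meet the threshold.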